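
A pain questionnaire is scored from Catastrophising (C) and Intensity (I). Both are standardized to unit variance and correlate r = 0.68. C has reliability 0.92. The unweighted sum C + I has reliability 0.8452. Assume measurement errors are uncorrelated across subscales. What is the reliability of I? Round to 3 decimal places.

0.560

Var(C+I) = 2 + 2·0.68 = 3.360.
True-score variance = ρ_C + ρ_I + 2·0.68, so 0.8452 = (0.92 + ρ_I + 1.36) / 3.360.
ρ_I = 0.8452·3.360 − 0.92 − 1.36 = 0.560.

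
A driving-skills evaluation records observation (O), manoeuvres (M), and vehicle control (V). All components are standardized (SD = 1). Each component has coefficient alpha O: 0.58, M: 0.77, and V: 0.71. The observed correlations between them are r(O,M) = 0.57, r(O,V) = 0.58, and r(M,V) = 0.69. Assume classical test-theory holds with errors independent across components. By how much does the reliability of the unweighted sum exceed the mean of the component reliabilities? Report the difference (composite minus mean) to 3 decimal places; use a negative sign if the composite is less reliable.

Var(sum) = 3 + 3.68 = 6.68; true-score variance = 2.06 + 3.68 = 5.74; composite reliability = 0.8593.
Mean component reliability = 0.6867.
Difference = 0.8593 − 0.6867 = 0.173.

0.173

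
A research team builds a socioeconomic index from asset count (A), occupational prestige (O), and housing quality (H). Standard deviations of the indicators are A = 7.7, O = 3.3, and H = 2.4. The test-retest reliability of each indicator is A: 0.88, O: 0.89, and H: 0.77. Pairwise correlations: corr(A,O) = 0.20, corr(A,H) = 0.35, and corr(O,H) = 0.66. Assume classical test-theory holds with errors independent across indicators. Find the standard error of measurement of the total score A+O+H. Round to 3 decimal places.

Var(total) = 75.94 + 33.5544 = 109.494.
True-score variance = 66.3025 + 33.5544 = 99.8569, so reliability = 0.9120.
Error variance = 109.494 − 99.8569 = 9.6375; SEM = √9.6375 = 3.104.

3.104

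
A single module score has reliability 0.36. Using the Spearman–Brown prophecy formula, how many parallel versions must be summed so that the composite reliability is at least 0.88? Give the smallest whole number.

k ≥ ρ*(1−ρ₁)/(ρ₁(1−ρ*)) = 0.88·0.64 / (0.36·0.12) = 13.037.
Smallest integer k = 14.

14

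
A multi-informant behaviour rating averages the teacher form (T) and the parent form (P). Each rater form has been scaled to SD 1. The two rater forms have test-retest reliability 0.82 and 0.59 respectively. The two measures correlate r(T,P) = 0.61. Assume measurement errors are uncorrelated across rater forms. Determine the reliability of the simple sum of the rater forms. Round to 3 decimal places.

Var(T+P) = 2 + 2·[0.61] = 2 + 1.22 = 3.22.
Because errors are independent across components, Cov(Tᵢ,Tⱼ) = Cov(Xᵢ,Xⱼ); the off-diagonal part of the true-score variance is the same as above.
True-score variance = [0.82 + 0.59] + 1.22 = 1.41 + 1.22 = 2.63.
Reliability = 2.63 / 3.22 = 0.817.

0.817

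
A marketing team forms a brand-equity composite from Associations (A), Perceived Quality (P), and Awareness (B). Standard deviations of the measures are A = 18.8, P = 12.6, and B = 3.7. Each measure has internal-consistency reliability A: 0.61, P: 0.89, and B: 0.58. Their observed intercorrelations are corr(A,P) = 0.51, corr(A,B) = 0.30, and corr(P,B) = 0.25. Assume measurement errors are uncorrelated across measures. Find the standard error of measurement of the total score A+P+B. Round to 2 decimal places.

Var(total) = 525.89 + 306.664 = 832.554.
True-score variance = 364.835 + 306.664 = 671.499, so reliability = 0.8066.
Error variance = 832.554 − 671.499 = 161.055; SEM = √161.055 = 12.69.

12.69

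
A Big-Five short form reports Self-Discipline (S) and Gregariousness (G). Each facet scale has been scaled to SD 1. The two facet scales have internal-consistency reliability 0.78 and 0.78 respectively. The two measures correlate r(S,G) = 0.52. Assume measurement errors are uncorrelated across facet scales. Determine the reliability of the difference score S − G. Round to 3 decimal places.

0.542

Var(S−G) = 1 + 1 − 2·0.52 = 2 − 1.04 = 0.96.
Because errors are independent across components, Cov(Tᵢ,Tⱼ) = Cov(Xᵢ,Xⱼ); the off-diagonal part of the true-score variance is the same as above.
True-score variance = [0.78 + 0.78] − 1.04 = 1.56 − 1.04 = 0.52.
Reliability = 0.52 / 0.96 = 0.542.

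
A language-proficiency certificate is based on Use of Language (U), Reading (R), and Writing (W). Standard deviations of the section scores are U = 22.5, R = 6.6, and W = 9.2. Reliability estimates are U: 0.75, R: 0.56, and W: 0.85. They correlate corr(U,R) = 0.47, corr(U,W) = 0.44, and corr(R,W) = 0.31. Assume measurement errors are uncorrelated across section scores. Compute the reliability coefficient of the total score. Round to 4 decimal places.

Var(U+R+W) = 22.5² + 6.6² + 9.2² + 2·[22.5·6.6·0.47 + 22.5·9.2·0.44 + 6.6·9.2·0.31] = 634.45 + 359.396 = 993.846.
With uncorrelated errors the cross-covariances are all true-score covariance, so they carry over unchanged; only the diagonal terms shrink to ρᵢσᵢ².
True-score variance = [22.5²·0.75 + 6.6²·0.56 + 9.2²·0.85] + 359.396 = 476.025 + 359.396 = 835.421.
Reliability = 835.421 / 993.846 = 0.8406.

0.8406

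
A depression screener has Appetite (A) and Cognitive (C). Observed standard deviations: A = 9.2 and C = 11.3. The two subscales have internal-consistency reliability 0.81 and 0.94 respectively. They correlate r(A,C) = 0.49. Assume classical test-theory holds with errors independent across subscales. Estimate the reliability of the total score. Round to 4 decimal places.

0.9244

Var(A+C) = 9.2² + 11.3² + 2·[9.2·11.3·0.49] = 212.33 + 101.881 = 314.211.
Because errors are independent across components, Cov(Tᵢ,Tⱼ) = Cov(Xᵢ,Xⱼ); the off-diagonal part of the true-score variance is the same as above.
True-score variance = [9.2²·0.81 + 11.3²·0.94] + 101.881 = 188.587 + 101.881 = 290.468.
Reliability = 290.468 / 314.211 = 0.9244.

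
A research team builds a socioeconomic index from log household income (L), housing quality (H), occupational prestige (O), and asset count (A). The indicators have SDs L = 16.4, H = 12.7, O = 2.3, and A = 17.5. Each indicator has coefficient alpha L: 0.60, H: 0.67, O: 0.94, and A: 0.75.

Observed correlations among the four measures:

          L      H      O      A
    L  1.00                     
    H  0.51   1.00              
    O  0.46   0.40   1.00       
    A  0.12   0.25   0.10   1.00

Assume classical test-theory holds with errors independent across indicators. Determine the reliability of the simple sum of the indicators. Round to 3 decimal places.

0.802

Var(L+H+O+A) = 16.4² + 12.7² + 2.3² + 17.5² + 2·[16.4·12.7·0.51 + 16.4·2.3·0.46 + 16.4·17.5·0.12 + 12.7·2.3·0.40 + 12.7·17.5·0.25 + 2.3·17.5·0.10] = 741.79 + 458.571 = 1200.36.
With uncorrelated errors the cross-covariances are all true-score covariance, so they carry over unchanged; only the diagonal terms shrink to ρᵢσᵢ².
True-score variance = [16.4²·0.60 + 12.7²·0.67 + 2.3²·0.94 + 17.5²·0.75] + 458.571 = 504.1 + 458.571 = 962.671.
Reliability = 962.671 / 1200.36 = 0.802.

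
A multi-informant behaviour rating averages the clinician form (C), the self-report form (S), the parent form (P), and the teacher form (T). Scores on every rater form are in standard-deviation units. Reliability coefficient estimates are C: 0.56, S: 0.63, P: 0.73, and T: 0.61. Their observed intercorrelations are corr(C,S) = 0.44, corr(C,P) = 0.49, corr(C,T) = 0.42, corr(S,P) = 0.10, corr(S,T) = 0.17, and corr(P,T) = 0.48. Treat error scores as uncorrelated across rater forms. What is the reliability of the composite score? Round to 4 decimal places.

0.8207

Var(C+S+P+T) = 4 + 2·[0.44 + 0.49 + 0.42 + 0.10 + 0.17 + 0.48] = 4 + 4.2 = 8.2.
Under uncorrelated errors the observed covariances equal the true-score covariances, so only the own-variance terms attenuate.
True-score variance = [0.56 + 0.63 + 0.73 + 0.61] + 4.2 = 2.53 + 4.2 = 6.73.
Reliability = 6.73 / 8.2 = 0.8207.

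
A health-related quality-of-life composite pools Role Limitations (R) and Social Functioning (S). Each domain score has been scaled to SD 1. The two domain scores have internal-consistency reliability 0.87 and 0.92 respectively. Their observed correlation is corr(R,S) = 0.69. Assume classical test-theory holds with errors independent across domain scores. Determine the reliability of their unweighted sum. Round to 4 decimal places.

0.9379

Var(R+S) = 2 + 2·[0.69] = 2 + 1.38 = 3.38.
With uncorrelated errors the cross-covariances are all true-score covariance, so they carry over unchanged; only the diagonal terms shrink to ρᵢσᵢ².
True-score variance = [0.87 + 0.92] + 1.38 = 1.79 + 1.38 = 3.17.
Reliability = 3.17 / 3.38 = 0.9379.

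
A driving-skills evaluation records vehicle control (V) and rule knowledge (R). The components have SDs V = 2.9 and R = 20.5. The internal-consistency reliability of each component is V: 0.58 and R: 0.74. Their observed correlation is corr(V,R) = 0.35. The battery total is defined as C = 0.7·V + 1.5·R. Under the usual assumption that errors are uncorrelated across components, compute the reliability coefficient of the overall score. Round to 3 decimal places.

0.751

Var(C) = 0.7²·2.9² + 1.5²·20.5² + 2·[1.05·2.9·20.5·0.35] = 949.683 + 43.6957 = 993.379.
With uncorrelated errors the cross-covariances are all true-score covariance, so they carry over unchanged; only the diagonal terms shrink to ρᵢσᵢ².
True-score variance = [0.7²·2.9²·0.58 + 1.5²·20.5²·0.74] + 43.6957 = 702.106 + 43.6957 = 745.802.
Reliability = 745.802 / 993.379 = 0.751.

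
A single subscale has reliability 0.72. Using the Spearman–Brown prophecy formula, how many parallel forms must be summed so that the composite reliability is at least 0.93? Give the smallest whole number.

k ≥ ρ*(1−ρ₁)/(ρ₁(1−ρ*)) = 0.93·0.28 / (0.72·0.07) = 5.167.
Smallest integer k = 6.

6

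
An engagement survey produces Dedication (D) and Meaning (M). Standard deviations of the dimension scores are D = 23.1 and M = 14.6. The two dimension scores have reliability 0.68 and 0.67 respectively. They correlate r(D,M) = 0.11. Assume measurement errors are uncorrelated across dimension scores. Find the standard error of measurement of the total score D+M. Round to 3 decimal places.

15.527

Var(total) = 746.77 + 74.1972 = 820.967.
True-score variance = 505.672 + 74.1972 = 579.869, so reliability = 0.7063.
Error variance = 820.967 − 579.869 = 241.098; SEM = √241.098 = 15.527.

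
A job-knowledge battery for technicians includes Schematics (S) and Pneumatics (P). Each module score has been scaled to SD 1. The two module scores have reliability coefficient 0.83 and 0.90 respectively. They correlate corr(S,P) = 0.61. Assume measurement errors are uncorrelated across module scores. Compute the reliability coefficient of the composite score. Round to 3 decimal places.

Var(S+P) = 2 + 2·[0.61] = 2 + 1.22 = 3.22.
Because errors are independent across components, Cov(Tᵢ,Tⱼ) = Cov(Xᵢ,Xⱼ); the off-diagonal part of the true-score variance is the same as above.
True-score variance = [0.83 + 0.90] + 1.22 = 1.73 + 1.22 = 2.95.
Reliability = 2.95 / 3.22 = 0.916.

0.916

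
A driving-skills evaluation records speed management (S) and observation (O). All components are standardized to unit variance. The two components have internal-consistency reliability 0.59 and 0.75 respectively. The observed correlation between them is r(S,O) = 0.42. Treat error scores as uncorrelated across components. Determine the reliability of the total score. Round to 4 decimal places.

0.7676

Var(S+O) = 2 + 2·[0.42] = 2 + 0.84 = 2.84.
Under uncorrelated errors the observed covariances equal the true-score covariances, so only the own-variance terms attenuate.
True-score variance = [0.59 + 0.75] + 0.84 = 1.34 + 0.84 = 2.18.
Reliability = 2.18 / 2.84 = 0.7676.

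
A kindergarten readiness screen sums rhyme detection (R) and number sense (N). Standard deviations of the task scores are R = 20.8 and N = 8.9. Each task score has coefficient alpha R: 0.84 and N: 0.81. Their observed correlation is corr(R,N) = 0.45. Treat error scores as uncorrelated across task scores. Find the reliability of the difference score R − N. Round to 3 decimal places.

Var(R−N) = 20.8² + 8.9² − 2·20.8·8.9·0.45 = 511.85 − 166.608 = 345.242.
Under uncorrelated errors the observed covariances equal the true-score covariances, so only the own-variance terms attenuate.
True-score variance = [20.8²·0.84 + 8.9²·0.81] − 166.608 = 427.578 − 166.608 = 260.97.
Reliability = 260.97 / 345.242 = 0.756.

0.756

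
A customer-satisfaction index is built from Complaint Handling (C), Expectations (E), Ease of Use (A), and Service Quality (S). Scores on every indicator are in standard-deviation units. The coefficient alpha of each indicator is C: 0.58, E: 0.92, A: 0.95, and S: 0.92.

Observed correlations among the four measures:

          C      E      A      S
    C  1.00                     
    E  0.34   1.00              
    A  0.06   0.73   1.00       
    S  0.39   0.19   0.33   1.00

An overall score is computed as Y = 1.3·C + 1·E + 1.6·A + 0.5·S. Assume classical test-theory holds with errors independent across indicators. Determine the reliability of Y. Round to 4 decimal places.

0.9080

Var(Y) = 1.3² + 1 + 1.6² + 0.5² + 2·[1.3·0.34 + 2.08·0.06 + 0.65·0.39 + 1.6·0.73 + 0.5·0.19 + 0.8·0.33] = 5.5 + 4.6946 = 10.1946.
Because errors are independent across components, Cov(Tᵢ,Tⱼ) = Cov(Xᵢ,Xⱼ); the off-diagonal part of the true-score variance is the same as above.
True-score variance = [1.3²·0.58 + 0.92 + 1.6²·0.95 + 0.5²·0.92] + 4.6946 = 4.5622 + 4.6946 = 9.2568.
Reliability = 9.2568 / 10.1946 = 0.9080.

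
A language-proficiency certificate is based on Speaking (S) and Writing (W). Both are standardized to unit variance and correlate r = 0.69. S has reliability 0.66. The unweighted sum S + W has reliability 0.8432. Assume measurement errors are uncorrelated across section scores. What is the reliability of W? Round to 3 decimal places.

0.810

Var(S+W) = 2 + 2·0.69 = 3.380.
True-score variance = ρ_S + ρ_W + 2·0.69, so 0.8432 = (0.66 + ρ_W + 1.38) / 3.380.
ρ_W = 0.8432·3.380 − 0.66 − 1.38 = 0.810.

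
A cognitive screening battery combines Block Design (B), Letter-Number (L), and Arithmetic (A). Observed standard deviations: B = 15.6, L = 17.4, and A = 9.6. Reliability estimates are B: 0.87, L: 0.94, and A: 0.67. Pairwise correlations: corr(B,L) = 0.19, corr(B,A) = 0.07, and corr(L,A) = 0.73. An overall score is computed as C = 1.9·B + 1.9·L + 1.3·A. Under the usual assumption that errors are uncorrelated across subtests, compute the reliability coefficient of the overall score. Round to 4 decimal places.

0.9267

Var(C) = 1.9²·15.6² + 1.9²·17.4² + 1.3²·9.6² + 2·[3.61·15.6·17.4·0.19 + 2.47·15.6·9.6·0.07 + 2.47·17.4·9.6·0.73] = 2127.24 + 1026.53 = 3153.77.
With uncorrelated errors the cross-covariances are all true-score covariance, so they carry over unchanged; only the diagonal terms shrink to ρᵢσᵢ².
True-score variance = [1.9²·15.6²·0.87 + 1.9²·17.4²·0.94 + 1.3²·9.6²·0.67] + 1026.53 = 1896.06 + 1026.53 = 2922.59.
Reliability = 2922.59 / 3153.77 = 0.9267.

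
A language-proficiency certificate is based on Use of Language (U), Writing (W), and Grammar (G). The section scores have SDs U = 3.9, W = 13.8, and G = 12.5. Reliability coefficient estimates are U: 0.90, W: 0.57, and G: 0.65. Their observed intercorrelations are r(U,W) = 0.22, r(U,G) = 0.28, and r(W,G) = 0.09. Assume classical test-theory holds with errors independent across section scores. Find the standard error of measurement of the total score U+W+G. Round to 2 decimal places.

Var(total) = 361.9 + 82.0308 = 443.931.
True-score variance = 223.802 + 82.0308 = 305.833, so reliability = 0.6889.
Error variance = 443.931 − 305.833 = 138.098; SEM = √138.098 = 11.75.

11.75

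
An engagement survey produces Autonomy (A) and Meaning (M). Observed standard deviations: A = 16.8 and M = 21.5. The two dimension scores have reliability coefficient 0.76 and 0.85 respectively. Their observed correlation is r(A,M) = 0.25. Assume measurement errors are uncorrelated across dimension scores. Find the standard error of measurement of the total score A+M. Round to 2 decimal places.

11.71

Var(total) = 744.49 + 180.6 = 925.09.
True-score variance = 607.415 + 180.6 = 788.015, so reliability = 0.8518.
Error variance = 925.09 − 788.015 = 137.075; SEM = √137.075 = 11.71.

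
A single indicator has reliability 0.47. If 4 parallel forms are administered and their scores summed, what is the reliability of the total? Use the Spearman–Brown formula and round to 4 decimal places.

0.7801

ρ_k = kρ / (1 + (k−1)ρ) = 4·0.47 / (1 + 3·0.47) = 1.880 / 2.410 = 0.7801.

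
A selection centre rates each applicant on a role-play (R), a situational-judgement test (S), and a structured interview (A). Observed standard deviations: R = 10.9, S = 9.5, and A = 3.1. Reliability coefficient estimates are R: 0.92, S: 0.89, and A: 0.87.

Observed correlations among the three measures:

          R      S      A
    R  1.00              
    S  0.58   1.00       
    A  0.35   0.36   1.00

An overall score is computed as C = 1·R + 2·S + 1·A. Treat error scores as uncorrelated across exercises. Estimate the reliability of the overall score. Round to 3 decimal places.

0.937

Var(C) = 10.9² + 2²·9.5² + 3.1² + 2·[2·10.9·9.5·0.58 + 10.9·3.1·0.35 + 2·9.5·3.1·0.36] = 489.42 + 306.297 = 795.717.
With uncorrelated errors the cross-covariances are all true-score covariance, so they carry over unchanged; only the diagonal terms shrink to ρᵢσᵢ².
True-score variance = [10.9²·0.92 + 2²·9.5²·0.89 + 3.1²·0.87] + 306.297 = 438.956 + 306.297 = 745.253.
Reliability = 745.253 / 795.717 = 0.937.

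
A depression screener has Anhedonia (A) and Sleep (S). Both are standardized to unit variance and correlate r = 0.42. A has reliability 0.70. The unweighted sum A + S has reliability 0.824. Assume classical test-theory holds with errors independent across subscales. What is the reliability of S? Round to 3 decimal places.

Var(A+S) = 2 + 2·0.42 = 2.840.
True-score variance = ρ_A + ρ_S + 2·0.42, so 0.824 = (0.70 + ρ_S + 0.84) / 2.840.
ρ_S = 0.824·2.840 − 0.70 − 0.84 = 0.800.

0.800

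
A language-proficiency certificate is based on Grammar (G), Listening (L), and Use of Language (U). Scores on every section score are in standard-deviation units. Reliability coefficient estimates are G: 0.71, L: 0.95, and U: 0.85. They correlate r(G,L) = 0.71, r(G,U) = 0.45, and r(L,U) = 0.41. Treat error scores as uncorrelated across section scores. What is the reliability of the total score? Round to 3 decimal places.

Var(G+L+U) = 3 + 2·[0.71 + 0.45 + 0.41] = 3 + 3.14 = 6.14.
With uncorrelated errors the cross-covariances are all true-score covariance, so they carry over unchanged; only the diagonal terms shrink to ρᵢσᵢ².
True-score variance = [0.71 + 0.95 + 0.85] + 3.14 = 2.51 + 3.14 = 5.65.
Reliability = 5.65 / 6.14 = 0.920.

0.920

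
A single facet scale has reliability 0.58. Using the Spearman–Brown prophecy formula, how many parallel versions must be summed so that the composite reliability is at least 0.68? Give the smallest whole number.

2

k ≥ ρ*(1−ρ₁)/(ρ₁(1−ρ*)) = 0.68·0.42 / (0.58·0.32) = 1.539.
Smallest integer k = 2.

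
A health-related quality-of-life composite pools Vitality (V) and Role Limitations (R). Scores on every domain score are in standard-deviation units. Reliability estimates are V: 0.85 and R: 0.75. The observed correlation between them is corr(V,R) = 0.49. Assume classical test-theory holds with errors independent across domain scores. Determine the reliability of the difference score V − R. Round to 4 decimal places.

0.6078

Var(V−R) = 1 + 1 − 2·0.49 = 2 − 0.98 = 1.02.
Because errors are independent across components, Cov(Tᵢ,Tⱼ) = Cov(Xᵢ,Xⱼ); the off-diagonal part of the true-score variance is the same as above.
True-score variance = [0.85 + 0.75] − 0.98 = 1.6 − 0.98 = 0.62.
Reliability = 0.62 / 1.02 = 0.6078.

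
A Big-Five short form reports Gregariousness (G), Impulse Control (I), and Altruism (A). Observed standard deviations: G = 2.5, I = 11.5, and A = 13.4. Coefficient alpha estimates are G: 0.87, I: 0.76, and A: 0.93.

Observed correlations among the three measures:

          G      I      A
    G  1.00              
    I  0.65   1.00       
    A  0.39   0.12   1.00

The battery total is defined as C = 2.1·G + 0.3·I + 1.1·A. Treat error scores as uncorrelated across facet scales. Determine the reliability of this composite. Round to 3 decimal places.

Var(C) = 2.1²·2.5² + 0.3²·11.5² + 1.1²·13.4² + 2·[0.63·2.5·11.5·0.65 + 2.31·2.5·13.4·0.39 + 0.33·11.5·13.4·0.12] = 256.733 + 96.1113 = 352.844.
With uncorrelated errors the cross-covariances are all true-score covariance, so they carry over unchanged; only the diagonal terms shrink to ρᵢσᵢ².
True-score variance = [2.1²·2.5²·0.87 + 0.3²·11.5²·0.76 + 1.1²·13.4²·0.93] + 96.1113 = 235.084 + 96.1113 = 331.195.
Reliability = 331.195 / 352.844 = 0.939.

0.939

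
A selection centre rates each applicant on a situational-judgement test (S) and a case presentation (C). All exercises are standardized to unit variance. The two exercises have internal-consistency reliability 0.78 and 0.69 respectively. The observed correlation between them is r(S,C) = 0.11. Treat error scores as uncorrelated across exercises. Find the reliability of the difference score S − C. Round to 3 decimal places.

0.702

Var(S−C) = 1 + 1 − 2·0.11 = 2 − 0.22 = 1.78.
Because errors are independent across components, Cov(Tᵢ,Tⱼ) = Cov(Xᵢ,Xⱼ); the off-diagonal part of the true-score variance is the same as above.
True-score variance = [0.78 + 0.69] − 0.22 = 1.47 − 0.22 = 1.25.
Reliability = 1.25 / 1.78 = 0.702.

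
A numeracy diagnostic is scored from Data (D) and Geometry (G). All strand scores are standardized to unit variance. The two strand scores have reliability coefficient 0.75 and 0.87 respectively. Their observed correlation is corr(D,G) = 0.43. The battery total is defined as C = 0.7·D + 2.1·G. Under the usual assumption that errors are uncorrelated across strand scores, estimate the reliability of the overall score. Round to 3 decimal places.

Var(C) = 0.7² + 2.1² + 2·[1.47·0.43] = 4.9 + 1.2642 = 6.1642.
Because errors are independent across components, Cov(Tᵢ,Tⱼ) = Cov(Xᵢ,Xⱼ); the off-diagonal part of the true-score variance is the same as above.
True-score variance = [0.7²·0.75 + 2.1²·0.87] + 1.2642 = 4.2042 + 1.2642 = 5.4684.
Reliability = 5.4684 / 6.1642 = 0.887.

0.887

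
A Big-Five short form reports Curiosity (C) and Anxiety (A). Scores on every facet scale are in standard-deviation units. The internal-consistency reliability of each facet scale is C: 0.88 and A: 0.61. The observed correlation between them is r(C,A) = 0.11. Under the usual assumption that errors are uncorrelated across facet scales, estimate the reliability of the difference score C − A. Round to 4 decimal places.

Var(C−A) = 1 + 1 − 2·0.11 = 2 − 0.22 = 1.78.
With uncorrelated errors the cross-covariances are all true-score covariance, so they carry over unchanged; only the diagonal terms shrink to ρᵢσᵢ².
True-score variance = [0.88 + 0.61] − 0.22 = 1.49 − 0.22 = 1.27.
Reliability = 1.27 / 1.78 = 0.7135.

0.7135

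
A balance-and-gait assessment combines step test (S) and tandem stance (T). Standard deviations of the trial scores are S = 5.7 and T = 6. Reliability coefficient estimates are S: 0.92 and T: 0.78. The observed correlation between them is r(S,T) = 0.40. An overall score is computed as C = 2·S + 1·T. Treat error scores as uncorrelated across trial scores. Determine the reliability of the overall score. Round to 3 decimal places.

0.917

Var(C) = 2²·5.7² + 6² + 2·[2·5.7·6·0.40] = 165.96 + 54.72 = 220.68.
Because errors are independent across components, Cov(Tᵢ,Tⱼ) = Cov(Xᵢ,Xⱼ); the off-diagonal part of the true-score variance is the same as above.
True-score variance = [2²·5.7²·0.92 + 6²·0.78] + 54.72 = 147.643 + 54.72 = 202.363.
Reliability = 202.363 / 220.68 = 0.917.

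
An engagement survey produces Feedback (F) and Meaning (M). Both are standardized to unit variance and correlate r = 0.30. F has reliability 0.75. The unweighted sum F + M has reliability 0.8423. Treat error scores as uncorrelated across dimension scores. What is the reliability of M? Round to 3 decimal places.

0.840

Var(F+M) = 2 + 2·0.30 = 2.600.
True-score variance = ρ_F + ρ_M + 2·0.30, so 0.8423 = (0.75 + ρ_M + 0.60) / 2.600.
ρ_M = 0.8423·2.600 − 0.75 − 0.60 = 0.840.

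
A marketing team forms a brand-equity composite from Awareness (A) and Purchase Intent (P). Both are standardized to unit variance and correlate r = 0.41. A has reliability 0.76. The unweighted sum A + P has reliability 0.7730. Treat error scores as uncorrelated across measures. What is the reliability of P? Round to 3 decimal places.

0.600

Var(A+P) = 2 + 2·0.41 = 2.820.
True-score variance = ρ_A + ρ_P + 2·0.41, so 0.7730 = (0.76 + ρ_P + 0.82) / 2.820.
ρ_P = 0.7730·2.820 − 0.76 − 0.82 = 0.600.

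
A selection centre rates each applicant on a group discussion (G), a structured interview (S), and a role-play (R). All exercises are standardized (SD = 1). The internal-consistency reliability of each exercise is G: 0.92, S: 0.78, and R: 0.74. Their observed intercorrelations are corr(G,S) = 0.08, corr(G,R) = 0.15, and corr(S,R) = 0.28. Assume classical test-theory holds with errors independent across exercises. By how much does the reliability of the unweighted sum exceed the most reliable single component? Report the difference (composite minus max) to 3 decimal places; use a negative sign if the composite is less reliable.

-0.059

Var(sum) = 3 + 1.02 = 4.02; true-score variance = 2.44 + 1.02 = 3.46; composite reliability = 0.8607.
Max component reliability = 0.9200.
Difference = 0.8607 − 0.9200 = -0.059.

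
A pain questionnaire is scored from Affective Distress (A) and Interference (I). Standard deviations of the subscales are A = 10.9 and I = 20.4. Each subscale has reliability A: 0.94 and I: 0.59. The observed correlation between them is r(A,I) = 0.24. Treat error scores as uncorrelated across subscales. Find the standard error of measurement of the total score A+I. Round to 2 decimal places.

13.33

Var(total) = 534.97 + 106.733 = 641.703.
True-score variance = 357.216 + 106.733 = 463.949, so reliability = 0.7230.
Error variance = 641.703 − 463.949 = 177.754; SEM = √177.754 = 13.33.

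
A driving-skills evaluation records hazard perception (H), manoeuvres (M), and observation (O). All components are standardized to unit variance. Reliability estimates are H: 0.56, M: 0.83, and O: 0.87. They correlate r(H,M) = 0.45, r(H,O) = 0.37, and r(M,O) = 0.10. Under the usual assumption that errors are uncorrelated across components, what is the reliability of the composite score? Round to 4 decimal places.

0.8471

Var(H+M+O) = 3 + 2·[0.45 + 0.37 + 0.10] = 3 + 1.84 = 4.84.
Under uncorrelated errors the observed covariances equal the true-score covariances, so only the own-variance terms attenuate.
True-score variance = [0.56 + 0.83 + 0.87] + 1.84 = 2.26 + 1.84 = 4.1.
Reliability = 4.1 / 4.84 = 0.8471.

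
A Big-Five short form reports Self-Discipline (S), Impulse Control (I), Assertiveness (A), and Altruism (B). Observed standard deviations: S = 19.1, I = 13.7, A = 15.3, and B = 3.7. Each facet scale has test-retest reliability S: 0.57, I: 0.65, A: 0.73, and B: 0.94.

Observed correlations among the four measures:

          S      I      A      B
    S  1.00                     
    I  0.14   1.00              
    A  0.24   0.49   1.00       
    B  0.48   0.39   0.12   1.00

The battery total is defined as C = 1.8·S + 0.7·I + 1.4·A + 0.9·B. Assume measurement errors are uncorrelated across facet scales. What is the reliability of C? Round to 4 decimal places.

0.7385

Var(C) = 1.8²·19.1² + 0.7²·13.7² + 1.4²·15.3² + 0.9²·3.7² + 2·[1.26·19.1·13.7·0.14 + 2.52·19.1·15.3·0.24 + 1.62·19.1·3.7·0.48 + 0.98·13.7·15.3·0.49 + 0.63·13.7·3.7·0.39 + 1.26·15.3·3.7·0.12] = 1743.86 + 799.042 = 2542.9.
Because errors are independent across components, Cov(Tᵢ,Tⱼ) = Cov(Xᵢ,Xⱼ); the off-diagonal part of the true-score variance is the same as above.
True-score variance = [1.8²·19.1²·0.57 + 0.7²·13.7²·0.65 + 1.4²·15.3²·0.73 + 0.9²·3.7²·0.94] + 799.042 = 1078.87 + 799.042 = 1877.91.
Reliability = 1877.91 / 2542.9 = 0.7385.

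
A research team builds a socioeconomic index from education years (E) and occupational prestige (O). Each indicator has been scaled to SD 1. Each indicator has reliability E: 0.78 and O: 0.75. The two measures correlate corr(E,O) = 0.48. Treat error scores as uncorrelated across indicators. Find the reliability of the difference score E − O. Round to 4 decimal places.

Var(E−O) = 1 + 1 − 2·0.48 = 2 − 0.96 = 1.04.
Under uncorrelated errors the observed covariances equal the true-score covariances, so only the own-variance terms attenuate.
True-score variance = [0.78 + 0.75] − 0.96 = 1.53 − 0.96 = 0.57.
Reliability = 0.57 / 1.04 = 0.5481.

0.5481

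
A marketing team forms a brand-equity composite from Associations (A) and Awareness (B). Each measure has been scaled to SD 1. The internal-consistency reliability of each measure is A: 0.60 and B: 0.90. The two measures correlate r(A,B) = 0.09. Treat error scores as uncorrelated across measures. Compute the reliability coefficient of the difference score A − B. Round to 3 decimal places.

Var(A−B) = 1 + 1 − 2·0.09 = 2 − 0.18 = 1.82.
Because errors are independent across components, Cov(Tᵢ,Tⱼ) = Cov(Xᵢ,Xⱼ); the off-diagonal part of the true-score variance is the same as above.
True-score variance = [0.60 + 0.90] − 0.18 = 1.5 − 0.18 = 1.32.
Reliability = 1.32 / 1.82 = 0.725.

0.725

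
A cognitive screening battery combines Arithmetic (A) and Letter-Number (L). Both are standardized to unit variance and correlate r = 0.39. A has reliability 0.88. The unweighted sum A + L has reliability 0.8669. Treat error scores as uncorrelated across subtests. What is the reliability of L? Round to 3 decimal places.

Var(A+L) = 2 + 2·0.39 = 2.780.
True-score variance = ρ_A + ρ_L + 2·0.39, so 0.8669 = (0.88 + ρ_L + 0.78) / 2.780.
ρ_L = 0.8669·2.780 − 0.88 − 0.78 = 0.750.

0.750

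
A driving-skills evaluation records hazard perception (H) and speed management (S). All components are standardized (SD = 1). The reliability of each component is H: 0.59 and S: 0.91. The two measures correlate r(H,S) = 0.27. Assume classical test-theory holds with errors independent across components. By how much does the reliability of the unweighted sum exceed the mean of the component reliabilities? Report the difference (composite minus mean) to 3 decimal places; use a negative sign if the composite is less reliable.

Var(sum) = 2 + 0.54 = 2.54; true-score variance = 1.5 + 0.54 = 2.04; composite reliability = 0.8031.
Mean component reliability = 0.7500.
Difference = 0.8031 − 0.7500 = 0.053.

0.053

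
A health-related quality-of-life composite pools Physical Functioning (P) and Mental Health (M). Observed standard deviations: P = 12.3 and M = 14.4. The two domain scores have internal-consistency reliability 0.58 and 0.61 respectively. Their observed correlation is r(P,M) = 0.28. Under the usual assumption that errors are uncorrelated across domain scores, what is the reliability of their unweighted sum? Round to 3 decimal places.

0.685

Var(P+M) = 12.3² + 14.4² + 2·[12.3·14.4·0.28] = 358.65 + 99.1872 = 457.837.
Under uncorrelated errors the observed covariances equal the true-score covariances, so only the own-variance terms attenuate.
True-score variance = [12.3²·0.58 + 14.4²·0.61] + 99.1872 = 214.238 + 99.1872 = 313.425.
Reliability = 313.425 / 457.837 = 0.685.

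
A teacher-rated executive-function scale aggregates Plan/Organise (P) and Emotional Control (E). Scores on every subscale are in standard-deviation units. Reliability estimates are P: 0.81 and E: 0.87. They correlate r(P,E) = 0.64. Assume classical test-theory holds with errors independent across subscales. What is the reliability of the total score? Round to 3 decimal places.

Var(P+E) = 2 + 2·[0.64] = 2 + 1.28 = 3.28.
With uncorrelated errors the cross-covariances are all true-score covariance, so they carry over unchanged; only the diagonal terms shrink to ρᵢσᵢ².
True-score variance = [0.81 + 0.87] + 1.28 = 1.68 + 1.28 = 2.96.
Reliability = 2.96 / 3.28 = 0.902.

0.902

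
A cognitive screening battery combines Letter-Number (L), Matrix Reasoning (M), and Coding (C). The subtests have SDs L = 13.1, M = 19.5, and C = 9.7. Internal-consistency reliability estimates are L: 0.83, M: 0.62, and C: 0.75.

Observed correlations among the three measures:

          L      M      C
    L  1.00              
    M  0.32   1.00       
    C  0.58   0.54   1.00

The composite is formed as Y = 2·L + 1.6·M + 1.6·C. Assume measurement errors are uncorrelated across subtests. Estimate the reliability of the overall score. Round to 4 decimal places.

0.8400

Var(Y) = 2²·13.1² + 1.6²·19.5² + 1.6²·9.7² + 2·[3.2·13.1·19.5·0.32 + 3.2·13.1·9.7·0.58 + 2.56·19.5·9.7·0.54] = 1900.75 + 1517.81 = 3418.56.
Because errors are independent across components, Cov(Tᵢ,Tⱼ) = Cov(Xᵢ,Xⱼ); the off-diagonal part of the true-score variance is the same as above.
True-score variance = [2²·13.1²·0.83 + 1.6²·19.5²·0.62 + 1.6²·9.7²·0.75] + 1517.81 = 1353.93 + 1517.81 = 2871.74.
Reliability = 2871.74 / 3418.56 = 0.8400.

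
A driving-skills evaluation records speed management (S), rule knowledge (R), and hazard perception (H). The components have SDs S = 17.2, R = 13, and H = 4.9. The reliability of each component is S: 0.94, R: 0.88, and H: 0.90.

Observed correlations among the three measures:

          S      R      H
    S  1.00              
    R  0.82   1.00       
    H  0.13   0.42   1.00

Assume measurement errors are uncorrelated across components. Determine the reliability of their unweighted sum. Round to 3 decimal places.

0.957

Var(S+R+H) = 17.2² + 13² + 4.9² + 2·[17.2·13·0.82 + 17.2·4.9·0.13 + 13·4.9·0.42] = 488.85 + 442.125 = 930.975.
Because errors are independent across components, Cov(Tᵢ,Tⱼ) = Cov(Xᵢ,Xⱼ); the off-diagonal part of the true-score variance is the same as above.
True-score variance = [17.2²·0.94 + 13²·0.88 + 4.9²·0.90] + 442.125 = 448.419 + 442.125 = 890.543.
Reliability = 890.543 / 930.975 = 0.957.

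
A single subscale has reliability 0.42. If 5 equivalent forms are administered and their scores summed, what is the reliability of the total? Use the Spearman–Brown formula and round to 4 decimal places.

ρ_k = kρ / (1 + (k−1)ρ) = 5·0.42 / (1 + 4·0.42) = 2.100 / 2.680 = 0.7836.

0.7836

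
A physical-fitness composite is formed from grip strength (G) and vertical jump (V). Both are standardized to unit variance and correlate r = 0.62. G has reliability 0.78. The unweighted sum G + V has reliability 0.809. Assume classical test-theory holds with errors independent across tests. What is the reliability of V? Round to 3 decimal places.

0.601

Var(G+V) = 2 + 2·0.62 = 3.240.
True-score variance = ρ_G + ρ_V + 2·0.62, so 0.809 = (0.78 + ρ_V + 1.24) / 3.240.
ρ_V = 0.809·3.240 − 0.78 − 1.24 = 0.601.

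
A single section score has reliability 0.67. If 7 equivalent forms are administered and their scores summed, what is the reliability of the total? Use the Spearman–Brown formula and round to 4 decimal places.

0.9343

ρ_k = kρ / (1 + (k−1)ρ) = 7·0.67 / (1 + 6·0.67) = 4.690 / 5.020 = 0.9343.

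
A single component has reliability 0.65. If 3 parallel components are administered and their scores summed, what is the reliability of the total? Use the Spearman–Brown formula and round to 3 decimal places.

0.848

ρ_k = kρ / (1 + (k−1)ρ) = 3·0.65 / (1 + 2·0.65) = 1.950 / 2.300 = 0.848.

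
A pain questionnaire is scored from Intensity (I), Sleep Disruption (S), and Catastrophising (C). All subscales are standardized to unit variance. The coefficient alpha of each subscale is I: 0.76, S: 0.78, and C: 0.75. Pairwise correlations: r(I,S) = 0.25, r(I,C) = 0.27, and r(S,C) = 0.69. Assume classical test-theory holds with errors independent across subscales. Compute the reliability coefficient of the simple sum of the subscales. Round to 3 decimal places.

0.869

Var(I+S+C) = 3 + 2·[0.25 + 0.27 + 0.69] = 3 + 2.42 = 5.42.
Under uncorrelated errors the observed covariances equal the true-score covariances, so only the own-variance terms attenuate.
True-score variance = [0.76 + 0.78 + 0.75] + 2.42 = 2.29 + 2.42 = 4.71.
Reliability = 4.71 / 5.42 = 0.869.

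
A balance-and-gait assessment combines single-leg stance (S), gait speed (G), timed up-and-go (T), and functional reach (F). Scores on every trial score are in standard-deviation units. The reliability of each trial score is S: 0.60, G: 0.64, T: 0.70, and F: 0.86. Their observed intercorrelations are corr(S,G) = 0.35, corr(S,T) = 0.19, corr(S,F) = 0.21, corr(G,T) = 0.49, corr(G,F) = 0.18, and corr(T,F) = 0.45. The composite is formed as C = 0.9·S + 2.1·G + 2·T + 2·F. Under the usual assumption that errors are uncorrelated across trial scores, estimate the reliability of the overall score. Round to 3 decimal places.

0.854

Var(C) = 0.9² + 2.1² + 2² + 2² + 2·[1.89·0.35 + 1.8·0.19 + 1.8·0.21 + 4.2·0.49 + 4.2·0.18 + 4·0.45] = 13.22 + 11.991 = 25.211.
Because errors are independent across components, Cov(Tᵢ,Tⱼ) = Cov(Xᵢ,Xⱼ); the off-diagonal part of the true-score variance is the same as above.
True-score variance = [0.9²·0.60 + 2.1²·0.64 + 2²·0.70 + 2²·0.86] + 11.991 = 9.5484 + 11.991 = 21.5394.
Reliability = 21.5394 / 25.211 = 0.854.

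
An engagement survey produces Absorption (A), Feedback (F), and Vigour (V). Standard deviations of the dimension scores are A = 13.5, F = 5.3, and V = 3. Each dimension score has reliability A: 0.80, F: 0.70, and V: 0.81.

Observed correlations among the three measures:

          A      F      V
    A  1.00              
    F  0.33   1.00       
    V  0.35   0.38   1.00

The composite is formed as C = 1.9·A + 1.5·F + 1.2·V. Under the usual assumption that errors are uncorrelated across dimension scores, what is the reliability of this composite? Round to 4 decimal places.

Var(C) = 1.9²·13.5² + 1.5²·5.3² + 1.2²·3² + 2·[2.85·13.5·5.3·0.33 + 2.28·13.5·3·0.35 + 1.8·5.3·3·0.38] = 734.085 + 220.975 = 955.06.
Because errors are independent across components, Cov(Tᵢ,Tⱼ) = Cov(Xᵢ,Xⱼ); the off-diagonal part of the true-score variance is the same as above.
True-score variance = [1.9²·13.5²·0.80 + 1.5²·5.3²·0.70 + 1.2²·3²·0.81] + 220.975 = 581.077 + 220.975 = 802.052.
Reliability = 802.052 / 955.06 = 0.8398.

0.8398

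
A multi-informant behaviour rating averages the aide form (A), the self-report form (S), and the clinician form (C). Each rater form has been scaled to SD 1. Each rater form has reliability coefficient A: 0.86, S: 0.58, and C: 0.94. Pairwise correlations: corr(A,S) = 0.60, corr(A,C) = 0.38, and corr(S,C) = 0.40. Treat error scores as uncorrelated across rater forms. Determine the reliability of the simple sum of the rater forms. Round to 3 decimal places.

0.892

Var(A+S+C) = 3 + 2·[0.60 + 0.38 + 0.40] = 3 + 2.76 = 5.76.
Under uncorrelated errors the observed covariances equal the true-score covariances, so only the own-variance terms attenuate.
True-score variance = [0.86 + 0.58 + 0.94] + 2.76 = 2.38 + 2.76 = 5.14.
Reliability = 5.14 / 5.76 = 0.892.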